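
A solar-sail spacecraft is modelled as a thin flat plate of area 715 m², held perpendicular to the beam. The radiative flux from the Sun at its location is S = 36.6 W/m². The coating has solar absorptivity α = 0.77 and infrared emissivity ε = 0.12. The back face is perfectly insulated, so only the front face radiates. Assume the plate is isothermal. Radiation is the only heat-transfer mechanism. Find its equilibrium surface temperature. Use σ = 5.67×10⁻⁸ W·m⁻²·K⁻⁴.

At equilibrium, absorbed power = emitted power.
Absorbing cross-section = A = 715.0 m²; emitting surface = A = 715.0 m² (ratio 1).
αS·A_cross = εσ·A_surf·T⁴  ⇒  T⁴ = αS/(ε·1σ).
T⁴ = 0.770·36.6/(0.12·1·5.67×10⁻⁸) = 4.142×10⁹ K⁴.
T = (4.142×10⁹)^(1/4).

T ≈ 254 K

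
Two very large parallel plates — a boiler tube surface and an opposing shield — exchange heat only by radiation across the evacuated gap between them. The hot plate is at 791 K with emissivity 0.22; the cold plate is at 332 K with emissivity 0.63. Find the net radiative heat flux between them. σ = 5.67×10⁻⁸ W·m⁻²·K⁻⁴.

q ≈ 4190 W/m²

For two infinite grey parallel plates, q = σ(T₁⁴ − T₂⁴)/(1/ε₁ + 1/ε₂ − 1).
T₁⁴ − T₂⁴ = 3.915×10¹¹ − 1.215×10¹⁰ = 3.793×10¹¹ K⁴.
1/ε₁ + 1/ε₂ − 1 = 4.545 + 1.587 − 1 = 5.133.
q = 5.67×10⁻⁸ × 3.793×10¹¹ / 5.133.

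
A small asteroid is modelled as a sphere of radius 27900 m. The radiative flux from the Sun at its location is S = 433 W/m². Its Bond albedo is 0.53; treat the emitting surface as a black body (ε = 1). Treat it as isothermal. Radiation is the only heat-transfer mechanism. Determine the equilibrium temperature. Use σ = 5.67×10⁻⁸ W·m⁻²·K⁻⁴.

T ≈ 173 K

At equilibrium, absorbed power = emitted power.
Absorbing cross-section = πr² = 2.445×10⁹ m²; emitting surface = 4πr² = 9.782×10⁹ m² (ratio 4).
(1−a)S·A_cross = εσ·A_surf·T⁴  ⇒  T⁴ = (1−a)S/(4σ).
T⁴ = 0.470·433/(4·5.67×10⁻⁸) = 8.973×10⁸ K⁴.
T = (8.973×10⁸)^(1/4).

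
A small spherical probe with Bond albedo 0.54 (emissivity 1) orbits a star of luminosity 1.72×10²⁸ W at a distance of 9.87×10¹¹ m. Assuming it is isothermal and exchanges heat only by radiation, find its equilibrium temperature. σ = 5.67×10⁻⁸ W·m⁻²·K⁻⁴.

First find the stellar flux at distance d: S = L/(4πd²) = 1.72×10²⁸/(4π·(9.87×10¹¹)²) = 1405 W/m².
For an isothermal sphere, absorbed (1−a)S·πr² = emitted σ·4πr²·T⁴, so T⁴ = (1−a)S/(4σ).
T⁴ = 0.460·1405/(4·5.67×10⁻⁸) = 2.850×10⁹ K⁴.

T ≈ 231 K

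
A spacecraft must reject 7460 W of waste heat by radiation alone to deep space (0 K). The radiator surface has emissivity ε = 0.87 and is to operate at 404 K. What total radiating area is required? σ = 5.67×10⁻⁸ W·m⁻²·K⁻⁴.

A ≈ 5.68 m²

P = εσA T⁴ ⇒ A = P/(εσT⁴).
T⁴ = 2.664×10¹⁰ K⁴.
A = 7460/(0.87 × 5.67×10⁻⁸ × 2.664×10¹⁰).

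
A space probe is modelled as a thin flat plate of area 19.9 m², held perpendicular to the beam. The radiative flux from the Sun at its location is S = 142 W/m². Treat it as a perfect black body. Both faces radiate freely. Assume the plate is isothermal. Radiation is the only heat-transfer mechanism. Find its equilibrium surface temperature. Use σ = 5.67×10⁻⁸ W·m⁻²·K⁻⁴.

At equilibrium, absorbed power = emitted power.
Absorbing cross-section = A = 19.90 m²; emitting surface = 2A = 39.80 m² (ratio 2).
S·A_cross = εσ·A_surf·T⁴  ⇒  T⁴ = S/(2σ).
T⁴ = 1.00·142/(2·5.67×10⁻⁸) = 1.252×10⁹ K⁴.
T = (1.252×10⁹)^(1/4).

T ≈ 188 K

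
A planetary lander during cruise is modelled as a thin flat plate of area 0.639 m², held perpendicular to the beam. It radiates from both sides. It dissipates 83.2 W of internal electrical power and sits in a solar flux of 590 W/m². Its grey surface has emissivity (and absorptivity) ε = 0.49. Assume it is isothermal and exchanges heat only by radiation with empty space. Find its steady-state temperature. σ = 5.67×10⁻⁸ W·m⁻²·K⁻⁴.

T ≈ 295 K

At steady state, absorbed solar power + internal power = radiated power.
Absorbed: α·S·A_cross = 0.49·590·0.6390 = 184.7 W (cross-section A).
Total input = 184.7 + 83.2 = 267.9 W.
Radiated: εσ·A_surf·T⁴ with A_surf = 2A = 1.278 m².
T⁴ = 267.9/(0.49·5.67×10⁻⁸·1.278) = 7.546×10⁹ K⁴.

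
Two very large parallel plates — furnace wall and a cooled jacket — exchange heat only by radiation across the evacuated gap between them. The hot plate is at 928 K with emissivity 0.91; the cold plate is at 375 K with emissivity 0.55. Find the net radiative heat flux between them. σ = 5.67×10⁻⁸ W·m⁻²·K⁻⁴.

For two infinite grey parallel plates, q = σ(T₁⁴ − T₂⁴)/(1/ε₁ + 1/ε₂ − 1).
T₁⁴ − T₂⁴ = 7.416×10¹¹ − 1.978×10¹⁰ = 7.219×10¹¹ K⁴.
1/ε₁ + 1/ε₂ − 1 = 1.099 + 1.818 − 1 = 1.917.
q = 5.67×10⁻⁸ × 7.219×10¹¹ / 1.917.

q ≈ 21300 W/m²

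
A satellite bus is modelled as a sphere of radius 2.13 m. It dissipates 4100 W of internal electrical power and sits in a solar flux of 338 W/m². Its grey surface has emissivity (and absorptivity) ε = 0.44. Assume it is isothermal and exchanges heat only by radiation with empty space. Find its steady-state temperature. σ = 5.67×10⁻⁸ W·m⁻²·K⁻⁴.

At steady state, absorbed solar power + internal power = radiated power.
Absorbed: α·S·A_cross = 0.44·338·14.25 = 2120 W (cross-section πr²).
Total input = 2120 + 4100 = 6220 W.
Radiated: εσ·A_surf·T⁴ with A_surf = 4πr² = 57.01 m².
T⁴ = 6220/(0.44·5.67×10⁻⁸·57.01) = 4.373×10⁹ K⁴.

T ≈ 257 K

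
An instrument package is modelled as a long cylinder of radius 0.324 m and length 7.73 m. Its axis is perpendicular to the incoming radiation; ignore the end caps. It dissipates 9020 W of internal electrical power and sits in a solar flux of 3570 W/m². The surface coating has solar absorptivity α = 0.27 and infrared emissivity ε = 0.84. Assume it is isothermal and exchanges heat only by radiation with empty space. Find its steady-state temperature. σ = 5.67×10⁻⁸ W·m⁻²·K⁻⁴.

T ≈ 369 K

At steady state, absorbed solar power + internal power = radiated power.
Absorbed: α·S·A_cross = 0.27·3570·5.009 = 4828 W (cross-section 2rL).
Total input = 4828 + 9020 = 13850 W.
Radiated: εσ·A_surf·T⁴ with A_surf = 2πrL = 15.74 m².
T⁴ = 13850/(0.84·5.67×10⁻⁸·15.74) = 1.848×10¹⁰ K⁴.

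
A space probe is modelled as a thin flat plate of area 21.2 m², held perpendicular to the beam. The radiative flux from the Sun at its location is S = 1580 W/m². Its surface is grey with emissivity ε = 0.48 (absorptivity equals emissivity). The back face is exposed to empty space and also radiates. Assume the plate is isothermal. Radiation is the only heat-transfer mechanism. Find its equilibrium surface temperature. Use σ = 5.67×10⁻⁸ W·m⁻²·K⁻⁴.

T ≈ 344 K

At equilibrium, absorbed power = emitted power.
Absorbing cross-section = A = 21.20 m²; emitting surface = 2A = 42.40 m² (ratio 2).
εS·A_cross = εσ·A_surf·T⁴  ⇒  T⁴ = S/(2σ)   (ε cancels).
T⁴ = 1580/(2·5.67×10⁻⁸) = 1.393×10¹⁰ K⁴.
T = (1.393×10¹⁰)^(1/4).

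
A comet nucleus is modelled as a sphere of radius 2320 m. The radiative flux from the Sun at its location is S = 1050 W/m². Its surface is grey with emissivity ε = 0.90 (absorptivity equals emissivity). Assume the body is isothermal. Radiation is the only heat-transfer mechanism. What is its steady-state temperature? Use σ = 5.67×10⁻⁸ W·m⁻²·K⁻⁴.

T ≈ 261 K

At equilibrium, absorbed power = emitted power.
Absorbing cross-section = πr² = 1.691×10⁷ m²; emitting surface = 4πr² = 6.764×10⁷ m² (ratio 4).
εS·A_cross = εσ·A_surf·T⁴  ⇒  T⁴ = S/(4σ)   (ε cancels).
T⁴ = 1050/(4·5.67×10⁻⁸) = 4.630×10⁹ K⁴.
T = (4.630×10⁹)^(1/4).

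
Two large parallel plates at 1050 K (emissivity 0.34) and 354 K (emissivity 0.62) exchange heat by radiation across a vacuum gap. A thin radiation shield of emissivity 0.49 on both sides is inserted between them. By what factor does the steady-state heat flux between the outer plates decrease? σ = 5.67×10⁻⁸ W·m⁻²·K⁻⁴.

factor ≈ 1.87

Without shield: q₀ = σΔ(T⁴)/(1/ε₁+1/ε₂−1) with denominator 3.554.
With shield the two gaps are in series; the resistances add: (1/ε₁+1/ε_s−1)+(1/ε_s+1/ε₂−1) = 3.982+2.654 = 6.636.
Heat-flux ratio q₀/q = 6.636/3.554.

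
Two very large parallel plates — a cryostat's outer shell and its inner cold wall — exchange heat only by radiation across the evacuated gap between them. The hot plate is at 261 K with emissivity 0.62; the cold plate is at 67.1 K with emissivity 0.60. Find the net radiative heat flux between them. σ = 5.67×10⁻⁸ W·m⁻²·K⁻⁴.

q ≈ 115 W/m²

For two infinite grey parallel plates, q = σ(T₁⁴ − T₂⁴)/(1/ε₁ + 1/ε₂ − 1).
T₁⁴ − T₂⁴ = 4.640×10⁹ − 2.027×10⁷ = 4.620×10⁹ K⁴.
1/ε₁ + 1/ε₂ − 1 = 1.613 + 1.667 − 1 = 2.280.
q = 5.67×10⁻⁸ × 4.620×10⁹ / 2.280.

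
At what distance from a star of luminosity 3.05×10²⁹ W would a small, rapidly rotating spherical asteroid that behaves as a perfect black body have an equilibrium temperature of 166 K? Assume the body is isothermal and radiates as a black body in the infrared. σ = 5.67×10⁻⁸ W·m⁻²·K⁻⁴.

For an isothermal black-emitting sphere, (1−a)S·πr² = σ·4πr²·T⁴ ⇒ S = 4σT⁴/(1−a).
S = 4·5.67×10⁻⁸·(166)⁴/1.00 = 172.2 W/m².
Flux falls as S = L/(4πd²), so d = √(L/(4πS)) = √(3.05×10²⁹/(4π·172.2)).

d ≈ 1.19×10¹³ m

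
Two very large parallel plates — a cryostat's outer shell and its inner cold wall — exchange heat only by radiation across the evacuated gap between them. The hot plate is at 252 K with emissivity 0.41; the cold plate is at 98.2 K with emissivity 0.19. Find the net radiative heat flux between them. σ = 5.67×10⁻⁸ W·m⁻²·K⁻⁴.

For two infinite grey parallel plates, q = σ(T₁⁴ − T₂⁴)/(1/ε₁ + 1/ε₂ − 1).
T₁⁴ − T₂⁴ = 4.033×10⁹ − 9.299×10⁷ = 3.940×10⁹ K⁴.
1/ε₁ + 1/ε₂ − 1 = 2.439 + 5.263 − 1 = 6.702.
q = 5.67×10⁻⁸ × 3.940×10⁹ / 6.702.

q ≈ 33.3 W/m²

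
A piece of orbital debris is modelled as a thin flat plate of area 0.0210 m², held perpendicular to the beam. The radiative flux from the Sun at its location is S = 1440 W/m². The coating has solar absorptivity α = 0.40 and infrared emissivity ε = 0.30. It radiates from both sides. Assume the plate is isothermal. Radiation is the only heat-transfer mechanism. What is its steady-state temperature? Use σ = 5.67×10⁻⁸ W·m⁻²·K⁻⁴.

At equilibrium, absorbed power = emitted power.
Absorbing cross-section = A = 0.02100 m²; emitting surface = 2A = 0.04200 m² (ratio 2).
αS·A_cross = εσ·A_surf·T⁴  ⇒  T⁴ = αS/(ε·2σ).
T⁴ = 0.400·1440/(0.30·2·5.67×10⁻⁸) = 1.693×10¹⁰ K⁴.
T = (1.693×10¹⁰)^(1/4).

T ≈ 361 K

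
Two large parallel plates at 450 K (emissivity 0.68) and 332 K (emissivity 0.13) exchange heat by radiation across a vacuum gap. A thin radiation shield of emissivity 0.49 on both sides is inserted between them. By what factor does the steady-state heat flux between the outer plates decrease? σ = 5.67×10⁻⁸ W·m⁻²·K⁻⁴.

factor ≈ 1.38

Without shield: q₀ = σΔ(T⁴)/(1/ε₁+1/ε₂−1) with denominator 8.163.
With shield the two gaps are in series; the resistances add: (1/ε₁+1/ε_s−1)+(1/ε_s+1/ε₂−1) = 2.511+8.733 = 11.24.
Heat-flux ratio q₀/q = 11.24/8.163.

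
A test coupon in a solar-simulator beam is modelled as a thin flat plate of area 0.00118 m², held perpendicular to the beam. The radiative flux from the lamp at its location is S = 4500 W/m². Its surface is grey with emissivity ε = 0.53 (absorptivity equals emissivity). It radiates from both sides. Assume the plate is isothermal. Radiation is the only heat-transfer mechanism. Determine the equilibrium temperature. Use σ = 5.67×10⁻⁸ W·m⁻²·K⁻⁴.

T ≈ 446 K

At equilibrium, absorbed power = emitted power.
Absorbing cross-section = A = 0.001180 m²; emitting surface = 2A = 0.002360 m² (ratio 2).
εS·A_cross = εσ·A_surf·T⁴  ⇒  T⁴ = S/(2σ)   (ε cancels).
T⁴ = 4500/(2·5.67×10⁻⁸) = 3.968×10¹⁰ K⁴.
T = (3.968×10¹⁰)^(1/4).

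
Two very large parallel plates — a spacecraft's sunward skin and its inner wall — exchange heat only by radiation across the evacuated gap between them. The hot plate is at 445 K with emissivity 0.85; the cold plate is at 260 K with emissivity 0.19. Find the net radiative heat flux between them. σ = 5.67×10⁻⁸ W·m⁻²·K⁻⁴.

q ≈ 361 W/m²

For two infinite grey parallel plates, q = σ(T₁⁴ − T₂⁴)/(1/ε₁ + 1/ε₂ − 1).
T₁⁴ − T₂⁴ = 3.921×10¹⁰ − 4.570×10⁹ = 3.464×10¹⁰ K⁴.
1/ε₁ + 1/ε₂ − 1 = 1.176 + 5.263 − 1 = 5.440.
q = 5.67×10⁻⁸ × 3.464×10¹⁰ / 5.440.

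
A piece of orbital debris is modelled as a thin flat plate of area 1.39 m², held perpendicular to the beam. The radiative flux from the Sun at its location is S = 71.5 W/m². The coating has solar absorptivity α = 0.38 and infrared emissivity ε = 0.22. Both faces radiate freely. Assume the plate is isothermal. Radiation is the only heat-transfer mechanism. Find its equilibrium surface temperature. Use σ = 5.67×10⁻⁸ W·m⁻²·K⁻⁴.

At equilibrium, absorbed power = emitted power.
Absorbing cross-section = A = 1.390 m²; emitting surface = 2A = 2.780 m² (ratio 2).
αS·A_cross = εσ·A_surf·T⁴  ⇒  T⁴ = αS/(ε·2σ).
T⁴ = 0.380·71.5/(0.22·2·5.67×10⁻⁸) = 1.089×10⁹ K⁴.
T = (1.089×10⁹)^(1/4).

T ≈ 182 K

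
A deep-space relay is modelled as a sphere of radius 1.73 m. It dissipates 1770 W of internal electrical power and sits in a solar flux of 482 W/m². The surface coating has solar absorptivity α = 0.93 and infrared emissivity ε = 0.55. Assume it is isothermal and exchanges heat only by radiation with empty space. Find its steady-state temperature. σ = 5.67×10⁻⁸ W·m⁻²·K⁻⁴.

At steady state, absorbed solar power + internal power = radiated power.
Absorbed: α·S·A_cross = 0.93·482·9.402 = 4215 W (cross-section πr²).
Total input = 4215 + 1770 = 5985 W.
Radiated: εσ·A_surf·T⁴ with A_surf = 4πr² = 37.61 m².
T⁴ = 5985/(0.55·5.67×10⁻⁸·37.61) = 5.103×10⁹ K⁴.

T ≈ 267 K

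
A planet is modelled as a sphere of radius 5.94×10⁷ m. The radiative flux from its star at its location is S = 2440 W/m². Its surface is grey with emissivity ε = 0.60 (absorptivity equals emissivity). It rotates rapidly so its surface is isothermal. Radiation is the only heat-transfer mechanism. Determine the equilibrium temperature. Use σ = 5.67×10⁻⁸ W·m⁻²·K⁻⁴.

T ≈ 322 K

At equilibrium, absorbed power = emitted power.
Absorbing cross-section = πr² = 1.108×10¹⁶ m²; emitting surface = 4πr² = 4.434×10¹⁶ m² (ratio 4).
εS·A_cross = εσ·A_surf·T⁴  ⇒  T⁴ = S/(4σ)   (ε cancels).
T⁴ = 2440/(4·5.67×10⁻⁸) = 1.076×10¹⁰ K⁴.
T = (1.076×10¹⁰)^(1/4).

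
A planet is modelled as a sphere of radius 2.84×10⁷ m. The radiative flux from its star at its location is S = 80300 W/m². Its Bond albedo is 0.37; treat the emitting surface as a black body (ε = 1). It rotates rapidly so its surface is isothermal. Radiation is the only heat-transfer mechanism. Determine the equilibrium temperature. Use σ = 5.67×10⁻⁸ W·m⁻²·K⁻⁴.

At equilibrium, absorbed power = emitted power.
Absorbing cross-section = πr² = 2.534×10¹⁵ m²; emitting surface = 4πr² = 1.014×10¹⁶ m² (ratio 4).
(1−a)S·A_cross = εσ·A_surf·T⁴  ⇒  T⁴ = (1−a)S/(4σ).
T⁴ = 0.630·80300/(4·5.67×10⁻⁸) = 2.231×10¹¹ K⁴.
T = (2.231×10¹¹)^(1/4).

T ≈ 687 K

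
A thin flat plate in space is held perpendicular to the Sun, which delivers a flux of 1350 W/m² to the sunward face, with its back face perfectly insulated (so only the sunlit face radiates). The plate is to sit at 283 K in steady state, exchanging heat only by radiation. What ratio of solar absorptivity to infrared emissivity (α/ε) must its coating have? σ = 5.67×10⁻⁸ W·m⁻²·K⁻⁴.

Balance: αS·A = εσ·1A·T⁴ ⇒ α/ε = σT⁴/S.
α/ε = 5.67×10⁻⁸·(283)⁴/1350 = 5.67×10⁻⁸·6.414×10⁹/1350.

α/ε ≈ 0.269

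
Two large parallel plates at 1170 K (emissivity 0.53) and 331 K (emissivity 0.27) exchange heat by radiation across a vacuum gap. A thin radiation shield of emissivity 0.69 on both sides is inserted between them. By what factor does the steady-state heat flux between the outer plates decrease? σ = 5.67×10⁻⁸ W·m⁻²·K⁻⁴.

factor ≈ 1.41

Without shield: q₀ = σΔ(T⁴)/(1/ε₁+1/ε₂−1) with denominator 4.590.
With shield the two gaps are in series; the resistances add: (1/ε₁+1/ε_s−1)+(1/ε_s+1/ε₂−1) = 2.336+4.153 = 6.489.
Heat-flux ratio q₀/q = 6.489/4.590.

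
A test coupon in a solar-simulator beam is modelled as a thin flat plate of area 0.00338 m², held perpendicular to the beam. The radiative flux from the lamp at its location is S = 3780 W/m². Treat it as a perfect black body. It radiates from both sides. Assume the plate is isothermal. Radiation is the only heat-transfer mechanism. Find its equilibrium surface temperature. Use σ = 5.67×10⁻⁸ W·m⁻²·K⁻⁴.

T ≈ 427 K

At equilibrium, absorbed power = emitted power.
Absorbing cross-section = A = 0.003380 m²; emitting surface = 2A = 0.006760 m² (ratio 2).
S·A_cross = εσ·A_surf·T⁴  ⇒  T⁴ = S/(2σ).
T⁴ = 1.00·3780/(2·5.67×10⁻⁸) = 3.333×10¹⁰ K⁴.
T = (3.333×10¹⁰)^(1/4).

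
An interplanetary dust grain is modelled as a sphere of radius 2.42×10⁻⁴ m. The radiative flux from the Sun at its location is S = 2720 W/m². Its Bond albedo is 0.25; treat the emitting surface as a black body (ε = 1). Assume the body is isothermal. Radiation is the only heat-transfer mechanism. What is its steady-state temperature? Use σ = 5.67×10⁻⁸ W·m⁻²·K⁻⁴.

T ≈ 308 K

At equilibrium, absorbed power = emitted power.
Absorbing cross-section = πr² = 1.840×10⁻⁷ m²; emitting surface = 4πr² = 7.359×10⁻⁷ m² (ratio 4).
(1−a)S·A_cross = εσ·A_surf·T⁴  ⇒  T⁴ = (1−a)S/(4σ).
T⁴ = 0.750·2720/(4·5.67×10⁻⁸) = 8.995×10⁹ K⁴.
T = (8.995×10⁹)^(1/4).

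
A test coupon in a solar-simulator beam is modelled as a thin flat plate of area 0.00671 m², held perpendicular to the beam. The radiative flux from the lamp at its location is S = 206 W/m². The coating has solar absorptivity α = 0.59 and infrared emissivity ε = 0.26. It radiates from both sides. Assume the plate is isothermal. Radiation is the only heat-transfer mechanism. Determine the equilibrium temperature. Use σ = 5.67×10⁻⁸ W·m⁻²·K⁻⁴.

At equilibrium, absorbed power = emitted power.
Absorbing cross-section = A = 0.006710 m²; emitting surface = 2A = 0.01342 m² (ratio 2).
αS·A_cross = εσ·A_surf·T⁴  ⇒  T⁴ = αS/(ε·2σ).
T⁴ = 0.590·206/(0.26·2·5.67×10⁻⁸) = 4.122×10⁹ K⁴.
T = (4.122×10⁹)^(1/4).

T ≈ 253 K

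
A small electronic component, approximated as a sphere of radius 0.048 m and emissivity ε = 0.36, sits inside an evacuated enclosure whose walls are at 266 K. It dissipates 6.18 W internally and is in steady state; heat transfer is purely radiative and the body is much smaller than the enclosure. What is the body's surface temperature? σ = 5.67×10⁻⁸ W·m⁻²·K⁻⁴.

For a small grey body in a large enclosure, net radiated power = εσA(T⁴ − T_w⁴).
Steady state: P = εσA(T⁴ − T_w⁴) with A = 4πr² = 0.02895 m².
T⁴ = P/(εσA) + T_w⁴ = 6.18/(0.36·5.67×10⁻⁸·0.02895) + (266)⁴
    = 1.046×10¹⁰ + 5.006×10⁹ = 1.546×10¹⁰ K⁴.

T ≈ 353 K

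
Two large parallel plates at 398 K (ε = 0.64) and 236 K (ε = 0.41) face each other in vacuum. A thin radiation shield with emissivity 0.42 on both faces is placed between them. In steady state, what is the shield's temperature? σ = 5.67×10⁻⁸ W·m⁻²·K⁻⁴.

In steady state the net flux on the hot side equals that on the cold side.
σ(T₁⁴−T_s⁴)/D₁ = σ(T_s⁴−T₂⁴)/D₂, with D₁ = 1/ε₁+1/ε_s−1 = 2.943, D₂ = 1/ε_s+1/ε₂−1 = 3.820.
Solve for T_s⁴: T_s⁴ = (D₂·T₁⁴ + D₁·T₂⁴)/(D₁+D₂) = 1.552×10¹⁰ K⁴.

T_s ≈ 353 K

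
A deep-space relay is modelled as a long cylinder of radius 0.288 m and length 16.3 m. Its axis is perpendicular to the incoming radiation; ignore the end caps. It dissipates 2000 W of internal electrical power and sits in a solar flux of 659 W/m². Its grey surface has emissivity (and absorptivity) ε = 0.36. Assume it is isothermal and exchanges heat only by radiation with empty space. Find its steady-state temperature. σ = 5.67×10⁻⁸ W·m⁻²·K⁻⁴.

T ≈ 289 K

At steady state, absorbed solar power + internal power = radiated power.
Absorbed: α·S·A_cross = 0.36·659·9.389 = 2227 W (cross-section 2rL).
Total input = 2227 + 2000 = 4227 W.
Radiated: εσ·A_surf·T⁴ with A_surf = 2πrL = 29.50 m².
T⁴ = 4227/(0.36·5.67×10⁻⁸·29.50) = 7.021×10⁹ K⁴.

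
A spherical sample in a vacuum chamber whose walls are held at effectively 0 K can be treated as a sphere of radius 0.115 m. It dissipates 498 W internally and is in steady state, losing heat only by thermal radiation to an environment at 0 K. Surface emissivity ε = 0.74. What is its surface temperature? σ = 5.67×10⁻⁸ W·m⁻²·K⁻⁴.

T ≈ 517 K

Steady state: internal power = radiated power, P = εσA T⁴.
Radiating area A = 4πr² = 0.1662 m².
T⁴ = P/(εσA) = 498/(0.74·5.67×10⁻⁸·0.1662) = 7.142×10¹⁰ K⁴.
T = (7.142×10¹⁰)^(1/4).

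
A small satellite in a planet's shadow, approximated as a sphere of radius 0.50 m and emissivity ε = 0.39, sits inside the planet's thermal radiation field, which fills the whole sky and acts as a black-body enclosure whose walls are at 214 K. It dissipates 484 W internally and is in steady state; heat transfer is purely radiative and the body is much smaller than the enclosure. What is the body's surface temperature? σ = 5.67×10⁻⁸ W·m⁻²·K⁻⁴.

T ≈ 309 K

For a small grey body in a large enclosure, net radiated power = εσA(T⁴ − T_w⁴).
Steady state: P = εσA(T⁴ − T_w⁴) with A = 4πr² = 3.142 m².
T⁴ = P/(εσA) + T_w⁴ = 484/(0.39·5.67×10⁻⁸·3.142) + (214)⁴
    = 6.967×10⁹ + 2.097×10⁹ = 9.064×10⁹ K⁴.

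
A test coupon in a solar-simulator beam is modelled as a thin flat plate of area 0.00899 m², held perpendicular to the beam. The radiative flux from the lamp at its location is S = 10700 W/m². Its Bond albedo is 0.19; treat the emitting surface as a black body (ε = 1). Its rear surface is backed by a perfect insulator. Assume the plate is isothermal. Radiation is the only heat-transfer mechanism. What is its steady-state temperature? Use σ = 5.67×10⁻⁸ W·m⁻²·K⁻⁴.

At equilibrium, absorbed power = emitted power.
Absorbing cross-section = A = 0.008990 m²; emitting surface = A = 0.008990 m² (ratio 1).
(1−a)S·A_cross = εσ·A_surf·T⁴  ⇒  T⁴ = (1−a)S/(1σ).
T⁴ = 0.810·10700/(1·5.67×10⁻⁸) = 1.529×10¹¹ K⁴.
T = (1.529×10¹¹)^(1/4).

T ≈ 625 K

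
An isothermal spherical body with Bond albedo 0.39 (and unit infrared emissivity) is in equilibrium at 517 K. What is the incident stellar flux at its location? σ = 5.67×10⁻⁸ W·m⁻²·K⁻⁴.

(1−a)S·πr² = σ·4πr²·T⁴ ⇒ S = 4σT⁴/(1−a).
S = 4·5.67×10⁻⁸·7.144×10¹⁰/0.610.

S ≈ 26600 W/m²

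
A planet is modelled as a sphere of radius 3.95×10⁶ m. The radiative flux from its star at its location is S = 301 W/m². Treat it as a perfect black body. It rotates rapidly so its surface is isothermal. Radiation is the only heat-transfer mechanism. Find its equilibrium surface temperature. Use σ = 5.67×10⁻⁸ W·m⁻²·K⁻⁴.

At equilibrium, absorbed power = emitted power.
Absorbing cross-section = πr² = 4.902×10¹³ m²; emitting surface = 4πr² = 1.961×10¹⁴ m² (ratio 4).
S·A_cross = εσ·A_surf·T⁴  ⇒  T⁴ = S/(4σ).
T⁴ = 1.00·301/(4·5.67×10⁻⁸) = 1.327×10⁹ K⁴.
T = (1.327×10⁹)^(1/4).

T ≈ 191 K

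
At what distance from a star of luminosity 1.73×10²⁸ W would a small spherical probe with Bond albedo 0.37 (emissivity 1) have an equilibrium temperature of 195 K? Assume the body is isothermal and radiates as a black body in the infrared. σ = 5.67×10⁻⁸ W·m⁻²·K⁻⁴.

d ≈ 1.63×10¹² m

For an isothermal black-emitting sphere, (1−a)S·πr² = σ·4πr²·T⁴ ⇒ S = 4σT⁴/(1−a).
S = 4·5.67×10⁻⁸·(195)⁴/0.630 = 520.5 W/m².
Flux falls as S = L/(4πd²), so d = √(L/(4πS)) = √(1.73×10²⁸/(4π·520.5)).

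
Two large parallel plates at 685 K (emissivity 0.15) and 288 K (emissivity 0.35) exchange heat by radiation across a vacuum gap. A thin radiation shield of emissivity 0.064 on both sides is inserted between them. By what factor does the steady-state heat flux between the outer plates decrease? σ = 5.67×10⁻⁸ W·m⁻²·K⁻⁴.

Without shield: q₀ = σΔ(T⁴)/(1/ε₁+1/ε₂−1) with denominator 8.524.
With shield the two gaps are in series; the resistances add: (1/ε₁+1/ε_s−1)+(1/ε_s+1/ε₂−1) = 21.29+17.48 = 38.77.
Heat-flux ratio q₀/q = 38.77/8.524.

factor ≈ 4.55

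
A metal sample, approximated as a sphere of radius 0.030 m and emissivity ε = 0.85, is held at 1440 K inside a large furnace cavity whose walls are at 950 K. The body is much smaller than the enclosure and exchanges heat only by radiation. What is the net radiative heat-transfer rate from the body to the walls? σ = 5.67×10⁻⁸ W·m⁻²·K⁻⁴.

For a small grey body in a large enclosure: P_net = εσA(T_body⁴ − T_wall⁴).
A = 4πr² = 0.01131 m²; T_body⁴ − T_wall⁴ = 4.300×10¹² − 8.145×10¹¹ = 3.485×10¹² K⁴.
|P_net| = 0.85·5.67×10⁻⁸·0.01131·3.485×10¹².

P_net ≈ 1900 W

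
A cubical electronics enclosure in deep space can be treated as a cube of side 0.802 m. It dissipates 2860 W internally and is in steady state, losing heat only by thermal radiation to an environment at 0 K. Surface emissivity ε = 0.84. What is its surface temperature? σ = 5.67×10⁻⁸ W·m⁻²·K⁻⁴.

Steady state: internal power = radiated power, P = εσA T⁴.
Radiating area A = 6L² = 3.859 m².
T⁴ = P/(εσA) = 2860/(0.84·5.67×10⁻⁸·3.859) = 1.556×10¹⁰ K⁴.
T = (1.556×10¹⁰)^(1/4).

T ≈ 353 K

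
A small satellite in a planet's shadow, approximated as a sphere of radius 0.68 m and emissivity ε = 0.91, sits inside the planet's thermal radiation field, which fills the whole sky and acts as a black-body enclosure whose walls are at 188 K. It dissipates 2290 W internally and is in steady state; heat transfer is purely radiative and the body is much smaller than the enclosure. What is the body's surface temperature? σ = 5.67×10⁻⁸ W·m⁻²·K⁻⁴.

For a small grey body in a large enclosure, net radiated power = εσA(T⁴ − T_w⁴).
Steady state: P = εσA(T⁴ − T_w⁴) with A = 4πr² = 5.811 m².
T⁴ = P/(εσA) + T_w⁴ = 2290/(0.91·5.67×10⁻⁸·5.811) + (188)⁴
    = 7.638×10⁹ + 1.249×10⁹ = 8.887×10⁹ K⁴.

T ≈ 307 K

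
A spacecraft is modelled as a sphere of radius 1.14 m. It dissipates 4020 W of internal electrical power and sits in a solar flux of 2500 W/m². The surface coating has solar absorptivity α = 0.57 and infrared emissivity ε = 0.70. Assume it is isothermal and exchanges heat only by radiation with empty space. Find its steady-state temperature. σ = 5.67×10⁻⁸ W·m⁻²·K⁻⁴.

At steady state, absorbed solar power + internal power = radiated power.
Absorbed: α·S·A_cross = 0.57·2500·4.083 = 5818 W (cross-section πr²).
Total input = 5818 + 4020 = 9838 W.
Radiated: εσ·A_surf·T⁴ with A_surf = 4πr² = 16.33 m².
T⁴ = 9838/(0.70·5.67×10⁻⁸·16.33) = 1.518×10¹⁰ K⁴.

T ≈ 351 K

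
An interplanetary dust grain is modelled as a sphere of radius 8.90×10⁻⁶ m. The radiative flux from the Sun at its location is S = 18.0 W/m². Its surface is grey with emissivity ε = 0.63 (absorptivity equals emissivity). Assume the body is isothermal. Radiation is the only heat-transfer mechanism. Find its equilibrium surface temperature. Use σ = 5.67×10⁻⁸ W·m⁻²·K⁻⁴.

T ≈ 94.4 K

At equilibrium, absorbed power = emitted power.
Absorbing cross-section = πr² = 2.488×10⁻¹⁰ m²; emitting surface = 4πr² = 9.954×10⁻¹⁰ m² (ratio 4).
εS·A_cross = εσ·A_surf·T⁴  ⇒  T⁴ = S/(4σ)   (ε cancels).
T⁴ = 18.0/(4·5.67×10⁻⁸) = 7.937×10⁷ K⁴.
T = (7.937×10⁷)^(1/4).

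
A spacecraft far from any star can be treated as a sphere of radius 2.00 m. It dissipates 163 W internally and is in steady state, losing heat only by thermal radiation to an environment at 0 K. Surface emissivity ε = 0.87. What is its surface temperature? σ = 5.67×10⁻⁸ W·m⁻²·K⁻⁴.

Steady state: internal power = radiated power, P = εσA T⁴.
Radiating area A = 4πr² = 50.27 m².
T⁴ = P/(εσA) = 163/(0.87·5.67×10⁻⁸·50.27) = 6.574×10⁷ K⁴.
T = (6.574×10⁷)^(1/4).

T ≈ 90.0 K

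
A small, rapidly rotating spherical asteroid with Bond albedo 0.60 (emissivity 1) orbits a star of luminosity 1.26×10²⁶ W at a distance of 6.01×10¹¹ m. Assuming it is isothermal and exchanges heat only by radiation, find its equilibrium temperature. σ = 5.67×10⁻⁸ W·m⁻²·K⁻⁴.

First find the stellar flux at distance d: S = L/(4πd²) = 1.26×10²⁶/(4π·(6.01×10¹¹)²) = 27.76 W/m².
For an isothermal sphere, absorbed (1−a)S·πr² = emitted σ·4πr²·T⁴, so T⁴ = (1−a)S/(4σ).
T⁴ = 0.400·27.76/(4·5.67×10⁻⁸) = 4.896×10⁷ K⁴.

T ≈ 83.6 K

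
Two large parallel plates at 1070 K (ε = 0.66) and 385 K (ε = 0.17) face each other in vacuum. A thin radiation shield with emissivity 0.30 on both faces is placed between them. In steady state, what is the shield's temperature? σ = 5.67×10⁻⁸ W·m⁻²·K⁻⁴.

T_s ≈ 974 K

In steady state the net flux on the hot side equals that on the cold side.
σ(T₁⁴−T_s⁴)/D₁ = σ(T_s⁴−T₂⁴)/D₂, with D₁ = 1/ε₁+1/ε_s−1 = 3.848, D₂ = 1/ε_s+1/ε₂−1 = 8.216.
Solve for T_s⁴: T_s⁴ = (D₂·T₁⁴ + D₁·T₂⁴)/(D₁+D₂) = 8.997×10¹¹ K⁴.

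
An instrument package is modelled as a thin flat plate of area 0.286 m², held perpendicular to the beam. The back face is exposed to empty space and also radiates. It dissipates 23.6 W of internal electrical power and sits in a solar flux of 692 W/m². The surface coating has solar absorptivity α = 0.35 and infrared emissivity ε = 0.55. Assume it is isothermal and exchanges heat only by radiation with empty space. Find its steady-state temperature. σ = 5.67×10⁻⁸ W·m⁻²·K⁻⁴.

T ≈ 269 K

At steady state, absorbed solar power + internal power = radiated power.
Absorbed: α·S·A_cross = 0.35·692·0.2860 = 69.27 W (cross-section A).
Total input = 69.27 + 23.6 = 92.87 W.
Radiated: εσ·A_surf·T⁴ with A_surf = 2A = 0.5720 m².
T⁴ = 92.87/(0.55·5.67×10⁻⁸·0.5720) = 5.206×10⁹ K⁴.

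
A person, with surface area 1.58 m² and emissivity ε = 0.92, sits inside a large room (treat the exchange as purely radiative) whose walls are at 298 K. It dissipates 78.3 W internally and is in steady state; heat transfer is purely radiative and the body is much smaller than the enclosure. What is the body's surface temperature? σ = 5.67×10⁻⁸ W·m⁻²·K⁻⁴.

T ≈ 307 K

For a small grey body in a large enclosure, net radiated power = εσA(T⁴ − T_w⁴).
Steady state: P = εσA(T⁴ − T_w⁴) with A = 1.58 m².
T⁴ = P/(εσA) + T_w⁴ = 78.3/(0.92·5.67×10⁻⁸·1.580) + (298)⁴
    = 9.500×10⁸ + 7.886×10⁹ = 8.836×10⁹ K⁴.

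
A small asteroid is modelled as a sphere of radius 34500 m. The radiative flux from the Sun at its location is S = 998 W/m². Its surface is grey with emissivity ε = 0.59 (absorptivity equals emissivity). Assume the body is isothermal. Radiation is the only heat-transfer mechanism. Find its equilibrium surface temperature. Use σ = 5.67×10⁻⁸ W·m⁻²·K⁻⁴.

T ≈ 258 K

At equilibrium, absorbed power = emitted power.
Absorbing cross-section = πr² = 3.739×10⁹ m²; emitting surface = 4πr² = 1.496×10¹⁰ m² (ratio 4).
εS·A_cross = εσ·A_surf·T⁴  ⇒  T⁴ = S/(4σ)   (ε cancels).
T⁴ = 998/(4·5.67×10⁻⁸) = 4.400×10⁹ K⁴.
T = (4.400×10⁹)^(1/4).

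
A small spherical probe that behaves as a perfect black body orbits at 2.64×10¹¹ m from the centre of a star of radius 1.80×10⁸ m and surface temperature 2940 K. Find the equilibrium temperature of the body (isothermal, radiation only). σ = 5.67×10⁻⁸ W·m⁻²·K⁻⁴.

The star's surface emits σT_*⁴; at distance d the flux is S = σT_*⁴(R_*/d)².
S = 5.67×10⁻⁸·(2940)⁴·(1.80×10⁸/2.64×10¹¹)² = 1.969 W/m².
For an isothermal sphere T⁴ = (1−a)S/(4σ) = 8.683×10⁶ K⁴.

T ≈ 54.3 K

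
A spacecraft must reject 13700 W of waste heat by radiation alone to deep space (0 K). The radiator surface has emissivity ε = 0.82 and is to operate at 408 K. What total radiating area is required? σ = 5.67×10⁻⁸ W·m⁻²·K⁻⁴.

A ≈ 10.6 m²

P = εσA T⁴ ⇒ A = P/(εσT⁴).
T⁴ = 2.771×10¹⁰ K⁴.
A = 13700/(0.82 × 5.67×10⁻⁸ × 2.771×10¹⁰).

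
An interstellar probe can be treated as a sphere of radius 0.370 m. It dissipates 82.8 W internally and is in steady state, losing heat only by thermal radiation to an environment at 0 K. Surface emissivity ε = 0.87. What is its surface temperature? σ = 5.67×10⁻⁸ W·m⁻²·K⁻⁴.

Steady state: internal power = radiated power, P = εσA T⁴.
Radiating area A = 4πr² = 1.720 m².
T⁴ = P/(εσA) = 82.8/(0.87·5.67×10⁻⁸·1.720) = 9.757×10⁸ K⁴.
T = (9.757×10⁸)^(1/4).

T ≈ 177 K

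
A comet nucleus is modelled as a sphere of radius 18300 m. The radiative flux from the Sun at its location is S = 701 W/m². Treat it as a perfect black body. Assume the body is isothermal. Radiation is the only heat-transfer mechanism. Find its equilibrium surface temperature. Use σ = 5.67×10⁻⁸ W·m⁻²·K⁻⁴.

At equilibrium, absorbed power = emitted power.
Absorbing cross-section = πr² = 1.052×10⁹ m²; emitting surface = 4πr² = 4.208×10⁹ m² (ratio 4).
S·A_cross = εσ·A_surf·T⁴  ⇒  T⁴ = S/(4σ).
T⁴ = 1.00·701/(4·5.67×10⁻⁸) = 3.091×10⁹ K⁴.
T = (3.091×10⁹)^(1/4).

T ≈ 236 K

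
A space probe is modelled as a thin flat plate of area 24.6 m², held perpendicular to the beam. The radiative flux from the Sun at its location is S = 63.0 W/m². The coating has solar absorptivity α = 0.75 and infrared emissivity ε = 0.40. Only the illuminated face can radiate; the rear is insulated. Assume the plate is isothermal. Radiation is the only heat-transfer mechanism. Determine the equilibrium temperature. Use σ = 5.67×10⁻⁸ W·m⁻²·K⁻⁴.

T ≈ 214 K

At equilibrium, absorbed power = emitted power.
Absorbing cross-section = A = 24.60 m²; emitting surface = A = 24.60 m² (ratio 1).
αS·A_cross = εσ·A_surf·T⁴  ⇒  T⁴ = αS/(ε·1σ).
T⁴ = 0.750·63.0/(0.40·1·5.67×10⁻⁸) = 2.083×10⁹ K⁴.
T = (2.083×10⁹)^(1/4).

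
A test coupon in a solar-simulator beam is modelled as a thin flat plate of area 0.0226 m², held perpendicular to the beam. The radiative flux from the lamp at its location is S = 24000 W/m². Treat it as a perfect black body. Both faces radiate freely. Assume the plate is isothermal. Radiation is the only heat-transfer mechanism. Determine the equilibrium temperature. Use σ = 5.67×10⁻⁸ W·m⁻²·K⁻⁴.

At equilibrium, absorbed power = emitted power.
Absorbing cross-section = A = 0.02260 m²; emitting surface = 2A = 0.04520 m² (ratio 2).
S·A_cross = εσ·A_surf·T⁴  ⇒  T⁴ = S/(2σ).
T⁴ = 1.00·24000/(2·5.67×10⁻⁸) = 2.116×10¹¹ K⁴.
T = (2.116×10¹¹)^(1/4).

T ≈ 678 K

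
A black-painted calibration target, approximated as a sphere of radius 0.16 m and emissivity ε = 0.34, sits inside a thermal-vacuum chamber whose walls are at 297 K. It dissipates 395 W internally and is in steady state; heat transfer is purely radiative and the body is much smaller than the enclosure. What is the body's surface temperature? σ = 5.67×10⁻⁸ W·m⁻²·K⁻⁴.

T ≈ 517 K

For a small grey body in a large enclosure, net radiated power = εσA(T⁴ − T_w⁴).
Steady state: P = εσA(T⁴ − T_w⁴) with A = 4πr² = 0.3217 m².
T⁴ = P/(εσA) + T_w⁴ = 395/(0.34·5.67×10⁻⁸·0.3217) + (297)⁴
    = 6.369×10¹⁰ + 7.781×10⁹ = 7.147×10¹⁰ K⁴.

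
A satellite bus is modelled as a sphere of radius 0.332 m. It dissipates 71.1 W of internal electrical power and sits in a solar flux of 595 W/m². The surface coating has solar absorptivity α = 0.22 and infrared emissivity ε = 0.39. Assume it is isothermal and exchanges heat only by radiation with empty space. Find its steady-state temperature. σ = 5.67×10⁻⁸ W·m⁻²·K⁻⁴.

T ≈ 248 K

At steady state, absorbed solar power + internal power = radiated power.
Absorbed: α·S·A_cross = 0.22·595·0.3463 = 45.33 W (cross-section πr²).
Total input = 45.33 + 71.1 = 116.4 W.
Radiated: εσ·A_surf·T⁴ with A_surf = 4πr² = 1.385 m².
T⁴ = 116.4/(0.39·5.67×10⁻⁸·1.385) = 3.801×10⁹ K⁴.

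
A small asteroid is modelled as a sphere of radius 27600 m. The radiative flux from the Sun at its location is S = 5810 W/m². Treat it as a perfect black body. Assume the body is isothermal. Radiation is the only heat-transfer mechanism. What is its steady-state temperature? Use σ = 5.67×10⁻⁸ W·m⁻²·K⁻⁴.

T ≈ 400 K

At equilibrium, absorbed power = emitted power.
Absorbing cross-section = πr² = 2.393×10⁹ m²; emitting surface = 4πr² = 9.573×10⁹ m² (ratio 4).
S·A_cross = εσ·A_surf·T⁴  ⇒  T⁴ = S/(4σ).
T⁴ = 1.00·5810/(4·5.67×10⁻⁸) = 2.562×10¹⁰ K⁴.
T = (2.562×10¹⁰)^(1/4).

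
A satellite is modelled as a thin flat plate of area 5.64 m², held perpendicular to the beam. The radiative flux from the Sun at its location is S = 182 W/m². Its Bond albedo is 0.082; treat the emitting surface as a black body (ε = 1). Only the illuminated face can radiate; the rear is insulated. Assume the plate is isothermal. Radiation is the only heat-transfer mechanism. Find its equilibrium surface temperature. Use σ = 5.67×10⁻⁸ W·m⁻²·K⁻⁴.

T ≈ 233 K

At equilibrium, absorbed power = emitted power.
Absorbing cross-section = A = 5.640 m²; emitting surface = A = 5.640 m² (ratio 1).
(1−a)S·A_cross = εσ·A_surf·T⁴  ⇒  T⁴ = (1−a)S/(1σ).
T⁴ = 0.918·182/(1·5.67×10⁻⁸) = 2.947×10⁹ K⁴.
T = (2.947×10⁹)^(1/4).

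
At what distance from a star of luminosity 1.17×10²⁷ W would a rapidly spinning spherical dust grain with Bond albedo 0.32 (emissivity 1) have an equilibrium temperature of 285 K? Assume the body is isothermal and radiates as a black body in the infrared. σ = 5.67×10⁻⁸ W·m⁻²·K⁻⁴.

d ≈ 2.06×10¹¹ m

For an isothermal black-emitting sphere, (1−a)S·πr² = σ·4πr²·T⁴ ⇒ S = 4σT⁴/(1−a).
S = 4·5.67×10⁻⁸·(285)⁴/0.680 = 2200 W/m².
Flux falls as S = L/(4πd²), so d = √(L/(4πS)) = √(1.17×10²⁷/(4π·2200)).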